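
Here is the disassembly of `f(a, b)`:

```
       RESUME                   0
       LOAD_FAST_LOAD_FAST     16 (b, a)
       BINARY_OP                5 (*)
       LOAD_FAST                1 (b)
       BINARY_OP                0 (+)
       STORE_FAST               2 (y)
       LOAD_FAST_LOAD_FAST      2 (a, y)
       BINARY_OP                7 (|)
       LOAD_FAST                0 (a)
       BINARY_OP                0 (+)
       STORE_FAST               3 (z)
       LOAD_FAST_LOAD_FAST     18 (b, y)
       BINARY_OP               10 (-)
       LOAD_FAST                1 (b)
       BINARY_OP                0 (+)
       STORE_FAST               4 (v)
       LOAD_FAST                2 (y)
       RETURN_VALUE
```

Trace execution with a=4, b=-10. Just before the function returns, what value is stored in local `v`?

30

LOAD_FAST_LOAD_FAST b,a → push -10,4. Stack: [-10, 4]
BINARY_OP * → -10 * 4 = -40. Stack: [-40]
LOAD_FAST b → push -10. Stack: [-40, -10]
BINARY_OP + → -40 + -10 = -50. Stack: [-50]
STORE_FAST y → y=-50. Stack: []
LOAD_FAST_LOAD_FAST a,y → push 4,-50. Stack: [4, -50]
BINARY_OP | → 4 | -50 = -50. Stack: [-50]
LOAD_FAST a → push 4. Stack: [-50, 4]
BINARY_OP + → -50 + 4 = -46. Stack: [-46]
STORE_FAST z → z=-46. Stack: []
LOAD_FAST_LOAD_FAST b,y → push -10,-50. Stack: [-10, -50]
BINARY_OP - → -10 - -50 = 40. Stack: [40]
LOAD_FAST b → push -10. Stack: [40, -10]
BINARY_OP + → 40 + -10 = 30. Stack: [30]
STORE_FAST v → v=30. Stack: []
LOAD_FAST y → push -50. Stack: [-50]
RETURN_VALUE → return -50.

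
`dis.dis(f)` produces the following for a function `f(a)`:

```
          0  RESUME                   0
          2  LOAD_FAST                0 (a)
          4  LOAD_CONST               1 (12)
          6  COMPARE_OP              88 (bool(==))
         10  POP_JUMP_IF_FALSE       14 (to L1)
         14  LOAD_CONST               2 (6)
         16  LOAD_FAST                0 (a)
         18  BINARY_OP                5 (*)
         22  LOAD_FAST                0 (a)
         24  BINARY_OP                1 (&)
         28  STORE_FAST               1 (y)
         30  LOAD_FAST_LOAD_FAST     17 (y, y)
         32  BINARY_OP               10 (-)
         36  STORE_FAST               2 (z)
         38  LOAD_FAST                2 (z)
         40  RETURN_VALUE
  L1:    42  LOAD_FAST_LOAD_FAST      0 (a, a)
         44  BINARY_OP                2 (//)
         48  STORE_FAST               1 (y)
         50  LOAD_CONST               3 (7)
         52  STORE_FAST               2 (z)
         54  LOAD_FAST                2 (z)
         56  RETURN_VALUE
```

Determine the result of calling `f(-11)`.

7

LOAD_FAST a → push -11. Stack: [-11]
LOAD_CONST → push 12. Stack: [-11, 12]
COMPARE_OP bool(==) → -11 vs 12 = False. Stack: [False]
POP_JUMP_IF_FALSE → pop False; jump. Stack: []
LOAD_FAST_LOAD_FAST a,a → push -11,-11. Stack: [-11, -11]
BINARY_OP // → -11 // -11 = 1. Stack: [1]
STORE_FAST y → y=1. Stack: []
LOAD_CONST → push 7. Stack: [7]
STORE_FAST z → z=7. Stack: []
LOAD_FAST z → push 7. Stack: [7]
RETURN_VALUE → return 7.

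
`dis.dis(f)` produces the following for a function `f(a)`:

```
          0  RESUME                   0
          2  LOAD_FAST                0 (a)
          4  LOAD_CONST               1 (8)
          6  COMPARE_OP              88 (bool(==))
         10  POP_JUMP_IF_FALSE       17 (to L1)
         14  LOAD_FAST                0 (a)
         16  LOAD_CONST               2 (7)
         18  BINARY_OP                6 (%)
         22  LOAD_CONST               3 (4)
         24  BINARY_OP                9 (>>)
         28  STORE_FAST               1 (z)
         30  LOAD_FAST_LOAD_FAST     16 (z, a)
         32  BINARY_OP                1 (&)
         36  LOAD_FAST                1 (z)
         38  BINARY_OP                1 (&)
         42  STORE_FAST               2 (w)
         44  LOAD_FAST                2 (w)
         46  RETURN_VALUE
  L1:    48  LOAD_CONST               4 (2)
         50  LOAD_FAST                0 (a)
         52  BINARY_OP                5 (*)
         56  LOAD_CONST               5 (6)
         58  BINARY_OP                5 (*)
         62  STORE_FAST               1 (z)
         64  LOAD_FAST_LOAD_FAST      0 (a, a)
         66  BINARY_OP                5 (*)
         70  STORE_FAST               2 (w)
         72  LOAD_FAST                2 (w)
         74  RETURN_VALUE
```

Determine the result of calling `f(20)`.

LOAD_FAST a → push 20. Stack: [20]
LOAD_CONST → push 8. Stack: [20, 8]
COMPARE_OP bool(==) → 20 vs 8 = False. Stack: [False]
POP_JUMP_IF_FALSE → pop False; jump. Stack: []
LOAD_CONST → push 2. Stack: [2]
LOAD_FAST a → push 20. Stack: [2, 20]
BINARY_OP * → 2 * 20 = 40. Stack: [40]
LOAD_CONST → push 6. Stack: [40, 6]
BINARY_OP * → 40 * 6 = 240. Stack: [240]
STORE_FAST z → z=240. Stack: []
LOAD_FAST_LOAD_FAST a,a → push 20,20. Stack: [20, 20]
BINARY_OP * → 20 * 20 = 400. Stack: [400]
STORE_FAST w → w=400. Stack: []
LOAD_FAST w → push 400. Stack: [400]
RETURN_VALUE → return 400.

400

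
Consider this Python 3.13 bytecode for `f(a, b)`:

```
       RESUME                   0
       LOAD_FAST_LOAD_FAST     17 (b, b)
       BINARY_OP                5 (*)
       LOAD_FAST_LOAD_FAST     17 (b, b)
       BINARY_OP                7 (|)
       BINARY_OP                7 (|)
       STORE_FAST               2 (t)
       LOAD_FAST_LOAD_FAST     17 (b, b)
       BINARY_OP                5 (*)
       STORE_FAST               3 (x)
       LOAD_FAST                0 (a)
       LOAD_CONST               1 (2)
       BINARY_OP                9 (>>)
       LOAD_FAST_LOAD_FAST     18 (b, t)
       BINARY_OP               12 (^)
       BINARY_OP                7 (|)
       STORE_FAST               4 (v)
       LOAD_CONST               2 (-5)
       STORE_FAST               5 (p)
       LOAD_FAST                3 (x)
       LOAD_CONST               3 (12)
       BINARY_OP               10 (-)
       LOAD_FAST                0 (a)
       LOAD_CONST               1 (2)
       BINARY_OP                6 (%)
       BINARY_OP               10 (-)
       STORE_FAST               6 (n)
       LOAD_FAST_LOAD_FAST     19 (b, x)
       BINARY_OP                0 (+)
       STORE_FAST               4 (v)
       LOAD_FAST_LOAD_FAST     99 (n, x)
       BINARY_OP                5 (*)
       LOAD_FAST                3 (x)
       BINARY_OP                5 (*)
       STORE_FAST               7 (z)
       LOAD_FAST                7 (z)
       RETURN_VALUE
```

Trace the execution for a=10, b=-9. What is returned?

LOAD_FAST_LOAD_FAST b,b → push -9,-9. Stack: [-9, -9]
BINARY_OP * → -9 * -9 = 81. Stack: [81]
LOAD_FAST_LOAD_FAST b,b → push -9,-9. Stack: [81, -9, -9]
BINARY_OP | → -9 | -9 = -9. Stack: [81, -9]
BINARY_OP | → 81 | -9 = -9. Stack: [-9]
STORE_FAST t → t=-9. Stack: []
LOAD_FAST_LOAD_FAST b,b → push -9,-9. Stack: [-9, -9]
BINARY_OP * → -9 * -9 = 81. Stack: [81]
STORE_FAST x → x=81. Stack: []
LOAD_FAST a → push 10. Stack: [10]
LOAD_CONST → push 2. Stack: [10, 2]
BINARY_OP >> → 10 >> 2 = 2. Stack: [2]
LOAD_FAST_LOAD_FAST b,t → push -9,-9. Stack: [2, -9, -9]
BINARY_OP ^ → -9 ^ -9 = 0. Stack: [2, 0]
BINARY_OP | → 2 | 0 = 2. Stack: [2]
STORE_FAST v → v=2. Stack: []
LOAD_CONST → push -5. Stack: [-5]
STORE_FAST p → p=-5. Stack: []
LOAD_FAST x → push 81. Stack: [81]
LOAD_CONST → push 12. Stack: [81, 12]
BINARY_OP - → 81 - 12 = 69. Stack: [69]
LOAD_FAST a → push 10. Stack: [69, 10]
LOAD_CONST → push 2. Stack: [69, 10, 2]
BINARY_OP % → 10 % 2 = 0. Stack: [69, 0]
BINARY_OP - → 69 - 0 = 69. Stack: [69]
STORE_FAST n → n=69. Stack: []
LOAD_FAST_LOAD_FAST b,x → push -9,81. Stack: [-9, 81]
BINARY_OP + → -9 + 81 = 72. Stack: [72]
STORE_FAST v → v=72. Stack: []
LOAD_FAST_LOAD_FAST n,x → push 69,81. Stack: [69, 81]
BINARY_OP * → 69 * 81 = 5589. Stack: [5589]
LOAD_FAST x → push 81. Stack: [5589, 81]
BINARY_OP * → 5589 * 81 = 452709. Stack: [452709]
STORE_FAST z → z=452709. Stack: []
LOAD_FAST z → push 452709. Stack: [452709]
RETURN_VALUE → return 452709.

452709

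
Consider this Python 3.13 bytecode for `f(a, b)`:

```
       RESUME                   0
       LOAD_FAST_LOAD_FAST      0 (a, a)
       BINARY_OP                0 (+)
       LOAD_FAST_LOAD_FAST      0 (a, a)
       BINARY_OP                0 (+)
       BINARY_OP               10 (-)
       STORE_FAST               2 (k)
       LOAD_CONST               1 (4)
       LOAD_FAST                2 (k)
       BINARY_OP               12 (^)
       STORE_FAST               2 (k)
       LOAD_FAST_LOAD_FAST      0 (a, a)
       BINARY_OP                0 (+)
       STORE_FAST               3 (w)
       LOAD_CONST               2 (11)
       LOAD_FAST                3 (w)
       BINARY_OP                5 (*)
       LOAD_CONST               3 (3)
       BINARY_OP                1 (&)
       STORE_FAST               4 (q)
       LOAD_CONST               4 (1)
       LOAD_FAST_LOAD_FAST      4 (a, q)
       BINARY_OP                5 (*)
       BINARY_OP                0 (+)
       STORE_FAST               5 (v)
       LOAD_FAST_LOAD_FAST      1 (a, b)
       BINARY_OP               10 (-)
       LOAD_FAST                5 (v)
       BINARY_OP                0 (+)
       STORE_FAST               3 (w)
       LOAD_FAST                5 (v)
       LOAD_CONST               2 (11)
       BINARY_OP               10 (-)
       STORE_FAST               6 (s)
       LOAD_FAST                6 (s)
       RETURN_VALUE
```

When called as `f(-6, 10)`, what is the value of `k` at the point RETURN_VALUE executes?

LOAD_FAST_LOAD_FAST a,a → push -6,-6. Stack: [-6, -6]
BINARY_OP + → -6 + -6 = -12. Stack: [-12]
LOAD_FAST_LOAD_FAST a,a → push -6,-6. Stack: [-12, -6, -6]
BINARY_OP + → -6 + -6 = -12. Stack: [-12, -12]
BINARY_OP - → -12 - -12 = 0. Stack: [0]
STORE_FAST k → k=0. Stack: []
LOAD_CONST → push 4. Stack: [4]
LOAD_FAST k → push 0. Stack: [4, 0]
BINARY_OP ^ → 4 ^ 0 = 4. Stack: [4]
STORE_FAST k → k=4. Stack: []
LOAD_FAST_LOAD_FAST a,a → push -6,-6. Stack: [-6, -6]
BINARY_OP + → -6 + -6 = -12. Stack: [-12]
STORE_FAST w → w=-12. Stack: []
LOAD_CONST → push 11. Stack: [11]
LOAD_FAST w → push -12. Stack: [11, -12]
BINARY_OP * → 11 * -12 = -132. Stack: [-132]
LOAD_CONST → push 3. Stack: [-132, 3]
BINARY_OP & → -132 & 3 = 0. Stack: [0]
STORE_FAST q → q=0. Stack: []
LOAD_CONST → push 1. Stack: [1]
LOAD_FAST_LOAD_FAST a,q → push -6,0. Stack: [1, -6, 0]
BINARY_OP * → -6 * 0 = 0. Stack: [1, 0]
BINARY_OP + → 1 + 0 = 1. Stack: [1]
STORE_FAST v → v=1. Stack: []
LOAD_FAST_LOAD_FAST a,b → push -6,10. Stack: [-6, 10]
BINARY_OP - → -6 - 10 = -16. Stack: [-16]
LOAD_FAST v → push 1. Stack: [-16, 1]
BINARY_OP + → -16 + 1 = -15. Stack: [-15]
STORE_FAST w → w=-15. Stack: []
LOAD_FAST v → push 1. Stack: [1]
LOAD_CONST → push 11. Stack: [1, 11]
BINARY_OP - → 1 - 11 = -10. Stack: [-10]
STORE_FAST s → s=-10. Stack: []
LOAD_FAST s → push -10. Stack: [-10]
RETURN_VALUE → return -10.

4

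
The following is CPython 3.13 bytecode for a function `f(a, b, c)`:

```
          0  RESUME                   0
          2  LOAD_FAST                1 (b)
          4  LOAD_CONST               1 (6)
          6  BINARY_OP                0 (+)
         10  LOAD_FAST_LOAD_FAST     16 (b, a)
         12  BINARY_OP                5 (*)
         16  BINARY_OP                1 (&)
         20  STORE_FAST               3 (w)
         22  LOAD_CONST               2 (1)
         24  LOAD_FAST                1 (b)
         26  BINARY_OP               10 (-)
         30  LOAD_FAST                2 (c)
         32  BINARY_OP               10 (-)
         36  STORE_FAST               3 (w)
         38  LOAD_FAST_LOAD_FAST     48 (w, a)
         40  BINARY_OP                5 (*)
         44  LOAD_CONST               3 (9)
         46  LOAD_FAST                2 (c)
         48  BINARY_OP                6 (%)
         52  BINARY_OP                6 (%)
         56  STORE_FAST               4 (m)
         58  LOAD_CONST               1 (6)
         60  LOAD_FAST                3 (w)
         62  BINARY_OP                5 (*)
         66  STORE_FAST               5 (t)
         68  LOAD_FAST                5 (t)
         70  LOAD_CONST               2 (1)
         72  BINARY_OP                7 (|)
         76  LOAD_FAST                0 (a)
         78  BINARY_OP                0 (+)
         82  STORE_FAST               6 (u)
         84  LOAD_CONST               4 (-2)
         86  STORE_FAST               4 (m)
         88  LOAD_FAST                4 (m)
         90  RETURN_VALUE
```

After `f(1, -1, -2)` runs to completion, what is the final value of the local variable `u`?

LOAD_FAST b → push -1. Stack: [-1]
LOAD_CONST → push 6. Stack: [-1, 6]
BINARY_OP + → -1 + 6 = 5. Stack: [5]
LOAD_FAST_LOAD_FAST b,a → push -1,1. Stack: [5, -1, 1]
BINARY_OP * → -1 * 1 = -1. Stack: [5, -1]
BINARY_OP & → 5 & -1 = 5. Stack: [5]
STORE_FAST w → w=5. Stack: []
LOAD_CONST → push 1. Stack: [1]
LOAD_FAST b → push -1. Stack: [1, -1]
BINARY_OP - → 1 - -1 = 2. Stack: [2]
LOAD_FAST c → push -2. Stack: [2, -2]
BINARY_OP - → 2 - -2 = 4. Stack: [4]
STORE_FAST w → w=4. Stack: []
LOAD_FAST_LOAD_FAST w,a → push 4,1. Stack: [4, 1]
BINARY_OP * → 4 * 1 = 4. Stack: [4]
LOAD_CONST → push 9. Stack: [4, 9]
LOAD_FAST c → push -2. Stack: [4, 9, -2]
BINARY_OP % → 9 % -2 = -1. Stack: [4, -1]
BINARY_OP % → 4 % -1 = 0. Stack: [0]
STORE_FAST m → m=0. Stack: []
LOAD_CONST → push 6. Stack: [6]
LOAD_FAST w → push 4. Stack: [6, 4]
BINARY_OP * → 6 * 4 = 24. Stack: [24]
STORE_FAST t → t=24. Stack: []
LOAD_FAST t → push 24. Stack: [24]
LOAD_CONST → push 1. Stack: [24, 1]
BINARY_OP | → 24 | 1 = 25. Stack: [25]
LOAD_FAST a → push 1. Stack: [25, 1]
BINARY_OP + → 25 + 1 = 26. Stack: [26]
STORE_FAST u → u=26. Stack: []
LOAD_CONST → push -2. Stack: [-2]
STORE_FAST m → m=-2. Stack: []
LOAD_FAST m → push -2. Stack: [-2]
RETURN_VALUE → return -2.

26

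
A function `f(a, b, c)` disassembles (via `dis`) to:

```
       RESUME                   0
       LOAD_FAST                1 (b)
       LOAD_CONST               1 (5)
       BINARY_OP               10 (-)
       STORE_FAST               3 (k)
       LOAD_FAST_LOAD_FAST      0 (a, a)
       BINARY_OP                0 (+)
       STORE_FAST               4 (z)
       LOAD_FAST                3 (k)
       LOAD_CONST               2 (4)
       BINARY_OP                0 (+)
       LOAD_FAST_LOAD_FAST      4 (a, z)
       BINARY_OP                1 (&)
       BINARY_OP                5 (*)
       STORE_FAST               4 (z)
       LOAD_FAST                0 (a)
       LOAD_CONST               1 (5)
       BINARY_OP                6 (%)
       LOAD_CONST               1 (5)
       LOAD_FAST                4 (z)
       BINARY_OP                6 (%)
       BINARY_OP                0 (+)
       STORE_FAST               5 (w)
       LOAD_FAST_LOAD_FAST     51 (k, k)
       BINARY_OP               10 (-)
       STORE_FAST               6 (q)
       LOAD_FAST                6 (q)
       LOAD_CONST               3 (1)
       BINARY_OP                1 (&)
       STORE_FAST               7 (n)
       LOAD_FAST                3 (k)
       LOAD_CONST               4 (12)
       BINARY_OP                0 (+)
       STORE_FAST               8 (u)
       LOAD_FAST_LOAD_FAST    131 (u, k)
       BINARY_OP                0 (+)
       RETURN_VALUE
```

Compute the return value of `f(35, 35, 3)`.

72

LOAD_FAST b → push 35. Stack: [35]
LOAD_CONST → push 5. Stack: [35, 5]
BINARY_OP - → 35 - 5 = 30. Stack: [30]
STORE_FAST k → k=30. Stack: []
LOAD_FAST_LOAD_FAST a,a → push 35,35. Stack: [35, 35]
BINARY_OP + → 35 + 35 = 70. Stack: [70]
STORE_FAST z → z=70. Stack: []
LOAD_FAST k → push 30. Stack: [30]
LOAD_CONST → push 4. Stack: [30, 4]
BINARY_OP + → 30 + 4 = 34. Stack: [34]
LOAD_FAST_LOAD_FAST a,z → push 35,70. Stack: [34, 35, 70]
BINARY_OP & → 35 & 70 = 2. Stack: [34, 2]
BINARY_OP * → 34 * 2 = 68. Stack: [68]
STORE_FAST z → z=68. Stack: []
LOAD_FAST a → push 35. Stack: [35]
LOAD_CONST → push 5. Stack: [35, 5]
BINARY_OP % → 35 % 5 = 0. Stack: [0]
LOAD_CONST → push 5. Stack: [0, 5]
LOAD_FAST z → push 68. Stack: [0, 5, 68]
BINARY_OP % → 5 % 68 = 5. Stack: [0, 5]
BINARY_OP + → 0 + 5 = 5. Stack: [5]
STORE_FAST w → w=5. Stack: []
LOAD_FAST_LOAD_FAST k,k → push 30,30. Stack: [30, 30]
BINARY_OP - → 30 - 30 = 0. Stack: [0]
STORE_FAST q → q=0. Stack: []
LOAD_FAST q → push 0. Stack: [0]
LOAD_CONST → push 1. Stack: [0, 1]
BINARY_OP & → 0 & 1 = 0. Stack: [0]
STORE_FAST n → n=0. Stack: []
LOAD_FAST k → push 30. Stack: [30]
LOAD_CONST → push 12. Stack: [30, 12]
BINARY_OP + → 30 + 12 = 42. Stack: [42]
STORE_FAST u → u=42. Stack: []
LOAD_FAST_LOAD_FAST u,k → push 42,30. Stack: [42, 30]
BINARY_OP + → 42 + 30 = 72. Stack: [72]
RETURN_VALUE → return 72.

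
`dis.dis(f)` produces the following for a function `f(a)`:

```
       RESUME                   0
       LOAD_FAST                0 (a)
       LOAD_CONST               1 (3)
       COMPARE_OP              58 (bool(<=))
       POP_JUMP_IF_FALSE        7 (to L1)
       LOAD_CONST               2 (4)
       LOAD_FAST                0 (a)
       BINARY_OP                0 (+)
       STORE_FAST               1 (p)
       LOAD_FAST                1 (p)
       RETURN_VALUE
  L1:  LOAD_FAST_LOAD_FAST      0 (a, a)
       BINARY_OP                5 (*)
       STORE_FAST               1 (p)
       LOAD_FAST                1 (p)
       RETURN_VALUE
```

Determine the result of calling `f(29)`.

LOAD_FAST a → push 29. Stack: [29]
LOAD_CONST → push 3. Stack: [29, 3]
COMPARE_OP bool(<=) → 29 vs 3 = False. Stack: [False]
POP_JUMP_IF_FALSE → pop False; jump. Stack: []
LOAD_FAST_LOAD_FAST a,a → push 29,29. Stack: [29, 29]
BINARY_OP * → 29 * 29 = 841. Stack: [841]
STORE_FAST p → p=841. Stack: []
LOAD_FAST p → push 841. Stack: [841]
RETURN_VALUE → return 841.

841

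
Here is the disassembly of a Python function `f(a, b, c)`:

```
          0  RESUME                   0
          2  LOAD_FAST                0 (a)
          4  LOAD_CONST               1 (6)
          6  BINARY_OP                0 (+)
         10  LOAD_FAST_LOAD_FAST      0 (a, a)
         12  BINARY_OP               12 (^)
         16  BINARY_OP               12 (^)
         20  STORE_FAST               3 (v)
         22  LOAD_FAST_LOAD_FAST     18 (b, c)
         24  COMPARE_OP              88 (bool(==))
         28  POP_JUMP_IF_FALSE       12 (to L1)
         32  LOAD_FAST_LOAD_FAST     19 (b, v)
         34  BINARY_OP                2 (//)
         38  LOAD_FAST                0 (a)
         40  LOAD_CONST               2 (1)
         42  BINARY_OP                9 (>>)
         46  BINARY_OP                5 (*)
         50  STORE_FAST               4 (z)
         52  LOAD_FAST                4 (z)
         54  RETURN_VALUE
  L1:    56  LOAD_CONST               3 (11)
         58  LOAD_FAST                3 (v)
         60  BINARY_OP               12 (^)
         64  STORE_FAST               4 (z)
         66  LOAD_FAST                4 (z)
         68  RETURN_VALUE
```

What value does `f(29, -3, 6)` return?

40

LOAD_FAST a → push 29. Stack: [29]
LOAD_CONST → push 6. Stack: [29, 6]
BINARY_OP + → 29 + 6 = 35. Stack: [35]
LOAD_FAST_LOAD_FAST a,a → push 29,29. Stack: [35, 29, 29]
BINARY_OP ^ → 29 ^ 29 = 0. Stack: [35, 0]
BINARY_OP ^ → 35 ^ 0 = 35. Stack: [35]
STORE_FAST v → v=35. Stack: []
LOAD_FAST_LOAD_FAST b,c → push -3,6. Stack: [-3, 6]
COMPARE_OP bool(==) → -3 vs 6 = False. Stack: [False]
POP_JUMP_IF_FALSE → pop False; jump. Stack: []
LOAD_CONST → push 11. Stack: [11]
LOAD_FAST v → push 35. Stack: [11, 35]
BINARY_OP ^ → 11 ^ 35 = 40. Stack: [40]
STORE_FAST z → z=40. Stack: []
LOAD_FAST z → push 40. Stack: [40]
RETURN_VALUE → return 40.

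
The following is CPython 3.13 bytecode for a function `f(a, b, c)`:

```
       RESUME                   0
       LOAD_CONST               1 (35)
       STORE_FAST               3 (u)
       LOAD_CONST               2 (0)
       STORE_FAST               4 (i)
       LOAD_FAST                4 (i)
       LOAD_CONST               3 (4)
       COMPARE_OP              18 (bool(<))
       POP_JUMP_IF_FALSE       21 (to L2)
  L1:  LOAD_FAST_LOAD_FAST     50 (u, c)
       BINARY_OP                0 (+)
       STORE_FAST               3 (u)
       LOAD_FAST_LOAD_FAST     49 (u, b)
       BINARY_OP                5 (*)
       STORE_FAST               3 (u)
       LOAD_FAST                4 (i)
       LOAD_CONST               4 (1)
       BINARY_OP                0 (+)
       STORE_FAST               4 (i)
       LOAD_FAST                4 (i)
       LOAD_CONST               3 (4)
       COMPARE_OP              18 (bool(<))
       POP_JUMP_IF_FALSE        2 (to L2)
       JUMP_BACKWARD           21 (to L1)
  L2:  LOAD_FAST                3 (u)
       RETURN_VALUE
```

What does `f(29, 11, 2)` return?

544643

LOAD_CONST → push 35
STORE_FAST u → u=35
LOAD_CONST → push 0
STORE_FAST i → i=0
LOAD_FAST i → push 0
LOAD_CONST → push 4
COMPARE_OP bool(<) → 0 vs 4 = True
POP_JUMP_IF_FALSE → pop True; no jump
LOAD_FAST_LOAD_FAST u,c → push 35,2
BINARY_OP + → 35 + 2 = 37
STORE_FAST u → u=37
LOAD_FAST_LOAD_FAST u,b → push 37,11
BINARY_OP * → 37 * 11 = 407
STORE_FAST u → u=407
LOAD_FAST i → push 0
LOAD_CONST → push 1
BINARY_OP + → 0 + 1 = 1
STORE_FAST i → i=1
LOAD_FAST i → push 1
LOAD_CONST → push 4
COMPARE_OP bool(<) → 1 vs 4 = True
POP_JUMP_IF_FALSE → pop True; no jump
LOAD_FAST_LOAD_FAST u,c → push 407,2
BINARY_OP + → 407 + 2 = 409
STORE_FAST u → u=409
LOAD_FAST_LOAD_FAST u,b → push 409,11
BINARY_OP * → 409 * 11 = 4499
STORE_FAST u → u=4499
LOAD_FAST i → push 1
LOAD_CONST → push 1
BINARY_OP + → 1 + 1 = 2
STORE_FAST i → i=2
LOAD_FAST i → push 2
LOAD_CONST → push 4
COMPARE_OP bool(<) → 2 vs 4 = True
POP_JUMP_IF_FALSE → pop True; no jump
LOAD_FAST_LOAD_FAST u,c → push 4499,2
BINARY_OP + → 4499 + 2 = 4501
STORE_FAST u → u=4501
LOAD_FAST_LOAD_FAST u,b → push 4501,11
BINARY_OP * → 4501 * 11 = 49511
STORE_FAST u → u=49511
LOAD_FAST i → push 2
LOAD_CONST → push 1
BINARY_OP + → 2 + 1 = 3
STORE_FAST i → i=3
LOAD_FAST i → push 3
LOAD_CONST → push 4
COMPARE_OP bool(<) → 3 vs 4 = True
POP_JUMP_IF_FALSE → pop True; no jump
LOAD_FAST_LOAD_FAST u,c → push 49511,2
BINARY_OP + → 49511 + 2 = 49513
STORE_FAST u → u=49513
LOAD_FAST_LOAD_FAST u,b → push 49513,11
BINARY_OP * → 49513 * 11 = 544643
STORE_FAST u → u=544643
LOAD_FAST i → push 3
LOAD_CONST → push 1
BINARY_OP + → 3 + 1 = 4
STORE_FAST i → i=4
LOAD_FAST i → push 4
LOAD_CONST → push 4
COMPARE_OP bool(<) → 4 vs 4 = False
POP_JUMP_IF_FALSE → pop False; jump
LOAD_FAST u → push 544643
RETURN_VALUE → return 544643.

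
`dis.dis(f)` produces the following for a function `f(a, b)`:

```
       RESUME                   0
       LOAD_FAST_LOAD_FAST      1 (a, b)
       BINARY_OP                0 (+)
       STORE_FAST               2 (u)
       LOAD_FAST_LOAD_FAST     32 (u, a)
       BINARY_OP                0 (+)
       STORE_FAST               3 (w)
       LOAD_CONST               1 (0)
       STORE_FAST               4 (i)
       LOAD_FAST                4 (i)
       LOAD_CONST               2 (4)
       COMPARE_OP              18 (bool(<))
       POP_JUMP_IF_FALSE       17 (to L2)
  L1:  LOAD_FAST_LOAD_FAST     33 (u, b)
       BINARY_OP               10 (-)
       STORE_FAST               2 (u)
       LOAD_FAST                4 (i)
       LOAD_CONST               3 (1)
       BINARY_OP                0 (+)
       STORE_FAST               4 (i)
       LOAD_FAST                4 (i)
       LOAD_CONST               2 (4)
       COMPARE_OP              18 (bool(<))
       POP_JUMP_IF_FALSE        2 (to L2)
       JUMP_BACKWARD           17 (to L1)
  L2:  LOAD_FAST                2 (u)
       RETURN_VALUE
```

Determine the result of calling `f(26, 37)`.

-85

LOAD_FAST_LOAD_FAST a,b → push 26,37. Stack: [26, 37]
BINARY_OP + → 26 + 37 = 63. Stack: [63]
STORE_FAST u → u=63. Stack: []
LOAD_FAST_LOAD_FAST u,a → push 63,26. Stack: [63, 26]
BINARY_OP + → 63 + 26 = 89. Stack: [89]
STORE_FAST w → w=89. Stack: []
LOAD_CONST → push 0. Stack: [0]
STORE_FAST i → i=0. Stack: []
LOAD_FAST i → push 0. Stack: [0]
LOAD_CONST → push 4. Stack: [0, 4]
COMPARE_OP bool(<) → 0 vs 4 = True. Stack: [True]
POP_JUMP_IF_FALSE → pop True; no jump. Stack: []
LOAD_FAST_LOAD_FAST u,b → push 63,37. Stack: [63, 37]
BINARY_OP - → 63 - 37 = 26. Stack: [26]
STORE_FAST u → u=26. Stack: []
LOAD_FAST i → push 0. Stack: [0]
LOAD_CONST → push 1. Stack: [0, 1]
BINARY_OP + → 0 + 1 = 1. Stack: [1]
STORE_FAST i → i=1. Stack: []
LOAD_FAST i → push 1. Stack: [1]
LOAD_CONST → push 4. Stack: [1, 4]
COMPARE_OP bool(<) → 1 vs 4 = True. Stack: [True]
POP_JUMP_IF_FALSE → pop True; no jump. Stack: []
LOAD_FAST_LOAD_FAST u,b → push 26,37. Stack: [26, 37]
BINARY_OP - → 26 - 37 = -11. Stack: [-11]
STORE_FAST u → u=-11. Stack: []
LOAD_FAST i → push 1. Stack: [1]
LOAD_CONST → push 1. Stack: [1, 1]
BINARY_OP + → 1 + 1 = 2. Stack: [2]
STORE_FAST i → i=2. Stack: []
LOAD_FAST i → push 2. Stack: [2]
LOAD_CONST → push 4. Stack: [2, 4]
COMPARE_OP bool(<) → 2 vs 4 = True. Stack: [True]
POP_JUMP_IF_FALSE → pop True; no jump. Stack: []
LOAD_FAST_LOAD_FAST u,b → push -11,37. Stack: [-11, 37]
BINARY_OP - → -11 - 37 = -48. Stack: [-48]
STORE_FAST u → u=-48. Stack: []
LOAD_FAST i → push 2. Stack: [2]
LOAD_CONST → push 1. Stack: [2, 1]
BINARY_OP + → 2 + 1 = 3. Stack: [3]
STORE_FAST i → i=3. Stack: []
LOAD_FAST i → push 3. Stack: [3]
LOAD_CONST → push 4. Stack: [3, 4]
COMPARE_OP bool(<) → 3 vs 4 = True. Stack: [True]
POP_JUMP_IF_FALSE → pop True; no jump. Stack: []
LOAD_FAST_LOAD_FAST u,b → push -48,37. Stack: [-48, 37]
BINARY_OP - → -48 - 37 = -85. Stack: [-85]
STORE_FAST u → u=-85. Stack: []
LOAD_FAST i → push 3. Stack: [3]
LOAD_CONST → push 1. Stack: [3, 1]
BINARY_OP + → 3 + 1 = 4. Stack: [4]
STORE_FAST i → i=4. Stack: []
LOAD_FAST i → push 4. Stack: [4]
LOAD_CONST → push 4. Stack: [4, 4]
COMPARE_OP bool(<) → 4 vs 4 = False. Stack: [False]
POP_JUMP_IF_FALSE → pop False; jump. Stack: []
LOAD_FAST u → push -85. Stack: [-85]
RETURN_VALUE → return -85.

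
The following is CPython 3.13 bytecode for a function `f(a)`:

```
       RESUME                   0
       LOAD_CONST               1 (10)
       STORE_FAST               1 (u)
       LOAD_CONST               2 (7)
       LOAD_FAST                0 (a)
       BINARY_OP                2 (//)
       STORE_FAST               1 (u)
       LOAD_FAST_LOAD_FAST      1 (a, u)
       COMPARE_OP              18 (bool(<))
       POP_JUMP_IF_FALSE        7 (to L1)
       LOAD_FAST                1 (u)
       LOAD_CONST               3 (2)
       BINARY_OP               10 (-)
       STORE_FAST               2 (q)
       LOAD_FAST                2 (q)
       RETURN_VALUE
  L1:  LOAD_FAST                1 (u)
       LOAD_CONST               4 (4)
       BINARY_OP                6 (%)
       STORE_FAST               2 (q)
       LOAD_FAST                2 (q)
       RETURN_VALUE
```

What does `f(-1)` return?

LOAD_CONST → push 10. Stack: [10]
STORE_FAST u → u=10. Stack: []
LOAD_CONST → push 7. Stack: [7]
LOAD_FAST a → push -1. Stack: [7, -1]
BINARY_OP // → 7 // -1 = -7. Stack: [-7]
STORE_FAST u → u=-7. Stack: []
LOAD_FAST_LOAD_FAST a,u → push -1,-7. Stack: [-1, -7]
COMPARE_OP bool(<) → -1 vs -7 = False. Stack: [False]
POP_JUMP_IF_FALSE → pop False; jump. Stack: []
LOAD_FAST u → push -7. Stack: [-7]
LOAD_CONST → push 4. Stack: [-7, 4]
BINARY_OP % → -7 % 4 = 1. Stack: [1]
STORE_FAST q → q=1. Stack: []
LOAD_FAST q → push 1. Stack: [1]
RETURN_VALUE → return 1.

1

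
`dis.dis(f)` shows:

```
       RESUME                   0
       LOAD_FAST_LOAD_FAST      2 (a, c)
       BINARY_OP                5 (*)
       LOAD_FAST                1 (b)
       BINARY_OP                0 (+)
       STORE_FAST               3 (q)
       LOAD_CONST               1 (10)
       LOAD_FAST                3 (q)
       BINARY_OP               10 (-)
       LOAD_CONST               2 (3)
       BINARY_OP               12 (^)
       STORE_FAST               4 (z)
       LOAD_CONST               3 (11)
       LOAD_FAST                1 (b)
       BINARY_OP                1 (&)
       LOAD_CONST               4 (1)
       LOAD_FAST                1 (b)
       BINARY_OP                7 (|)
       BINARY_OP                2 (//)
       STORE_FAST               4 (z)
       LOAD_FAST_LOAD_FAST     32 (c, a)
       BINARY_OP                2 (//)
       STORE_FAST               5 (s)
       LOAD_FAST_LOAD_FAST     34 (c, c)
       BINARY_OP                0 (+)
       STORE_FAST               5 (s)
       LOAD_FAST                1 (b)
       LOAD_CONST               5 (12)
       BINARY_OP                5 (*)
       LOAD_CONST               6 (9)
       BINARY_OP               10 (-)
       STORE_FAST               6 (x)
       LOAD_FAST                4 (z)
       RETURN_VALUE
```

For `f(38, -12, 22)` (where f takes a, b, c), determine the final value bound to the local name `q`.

824

LOAD_FAST_LOAD_FAST a,c → push 38,22. Stack: [38, 22]
BINARY_OP * → 38 * 22 = 836. Stack: [836]
LOAD_FAST b → push -12. Stack: [836, -12]
BINARY_OP + → 836 + -12 = 824. Stack: [824]
STORE_FAST q → q=824. Stack: []
LOAD_CONST → push 10. Stack: [10]
LOAD_FAST q → push 824. Stack: [10, 824]
BINARY_OP - → 10 - 824 = -814. Stack: [-814]
LOAD_CONST → push 3. Stack: [-814, 3]
BINARY_OP ^ → -814 ^ 3 = -815. Stack: [-815]
STORE_FAST z → z=-815. Stack: []
LOAD_CONST → push 11. Stack: [11]
LOAD_FAST b → push -12. Stack: [11, -12]
BINARY_OP & → 11 & -12 = 0. Stack: [0]
LOAD_CONST → push 1. Stack: [0, 1]
LOAD_FAST b → push -12. Stack: [0, 1, -12]
BINARY_OP | → 1 | -12 = -11. Stack: [0, -11]
BINARY_OP // → 0 // -11 = 0. Stack: [0]
STORE_FAST z → z=0. Stack: []
LOAD_FAST_LOAD_FAST c,a → push 22,38. Stack: [22, 38]
BINARY_OP // → 22 // 38 = 0. Stack: [0]
STORE_FAST s → s=0. Stack: []
LOAD_FAST_LOAD_FAST c,c → push 22,22. Stack: [22, 22]
BINARY_OP + → 22 + 22 = 44. Stack: [44]
STORE_FAST s → s=44. Stack: []
LOAD_FAST b → push -12. Stack: [-12]
LOAD_CONST → push 12. Stack: [-12, 12]
BINARY_OP * → -12 * 12 = -144. Stack: [-144]
LOAD_CONST → push 9. Stack: [-144, 9]
BINARY_OP - → -144 - 9 = -153. Stack: [-153]
STORE_FAST x → x=-153. Stack: []
LOAD_FAST z → push 0. Stack: [0]
RETURN_VALUE → return 0.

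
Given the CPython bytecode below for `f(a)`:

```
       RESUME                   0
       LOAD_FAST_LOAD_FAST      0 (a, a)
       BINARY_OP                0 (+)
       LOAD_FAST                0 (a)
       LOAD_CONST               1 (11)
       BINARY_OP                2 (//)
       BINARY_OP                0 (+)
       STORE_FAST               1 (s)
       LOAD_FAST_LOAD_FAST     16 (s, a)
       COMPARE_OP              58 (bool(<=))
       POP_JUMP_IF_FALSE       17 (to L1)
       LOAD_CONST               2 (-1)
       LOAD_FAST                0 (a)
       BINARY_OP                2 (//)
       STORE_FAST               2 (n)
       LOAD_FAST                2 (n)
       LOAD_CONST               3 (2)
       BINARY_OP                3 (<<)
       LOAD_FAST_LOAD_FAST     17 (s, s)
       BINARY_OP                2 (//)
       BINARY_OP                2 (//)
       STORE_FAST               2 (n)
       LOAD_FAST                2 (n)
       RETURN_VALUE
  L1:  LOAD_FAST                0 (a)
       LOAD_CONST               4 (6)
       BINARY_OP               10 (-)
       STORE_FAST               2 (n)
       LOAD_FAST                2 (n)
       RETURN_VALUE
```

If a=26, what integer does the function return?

20

LOAD_FAST_LOAD_FAST a,a → push 26,26. Stack: [26, 26]
BINARY_OP + → 26 + 26 = 52. Stack: [52]
LOAD_FAST a → push 26. Stack: [52, 26]
LOAD_CONST → push 11. Stack: [52, 26, 11]
BINARY_OP // → 26 // 11 = 2. Stack: [52, 2]
BINARY_OP + → 52 + 2 = 54. Stack: [54]
STORE_FAST s → s=54. Stack: []
LOAD_FAST_LOAD_FAST s,a → push 54,26. Stack: [54, 26]
COMPARE_OP bool(<=) → 54 vs 26 = False. Stack: [False]
POP_JUMP_IF_FALSE → pop False; jump. Stack: []
LOAD_FAST a → push 26. Stack: [26]
LOAD_CONST → push 6. Stack: [26, 6]
BINARY_OP - → 26 - 6 = 20. Stack: [20]
STORE_FAST n → n=20. Stack: []
LOAD_FAST n → push 20. Stack: [20]
RETURN_VALUE → return 20.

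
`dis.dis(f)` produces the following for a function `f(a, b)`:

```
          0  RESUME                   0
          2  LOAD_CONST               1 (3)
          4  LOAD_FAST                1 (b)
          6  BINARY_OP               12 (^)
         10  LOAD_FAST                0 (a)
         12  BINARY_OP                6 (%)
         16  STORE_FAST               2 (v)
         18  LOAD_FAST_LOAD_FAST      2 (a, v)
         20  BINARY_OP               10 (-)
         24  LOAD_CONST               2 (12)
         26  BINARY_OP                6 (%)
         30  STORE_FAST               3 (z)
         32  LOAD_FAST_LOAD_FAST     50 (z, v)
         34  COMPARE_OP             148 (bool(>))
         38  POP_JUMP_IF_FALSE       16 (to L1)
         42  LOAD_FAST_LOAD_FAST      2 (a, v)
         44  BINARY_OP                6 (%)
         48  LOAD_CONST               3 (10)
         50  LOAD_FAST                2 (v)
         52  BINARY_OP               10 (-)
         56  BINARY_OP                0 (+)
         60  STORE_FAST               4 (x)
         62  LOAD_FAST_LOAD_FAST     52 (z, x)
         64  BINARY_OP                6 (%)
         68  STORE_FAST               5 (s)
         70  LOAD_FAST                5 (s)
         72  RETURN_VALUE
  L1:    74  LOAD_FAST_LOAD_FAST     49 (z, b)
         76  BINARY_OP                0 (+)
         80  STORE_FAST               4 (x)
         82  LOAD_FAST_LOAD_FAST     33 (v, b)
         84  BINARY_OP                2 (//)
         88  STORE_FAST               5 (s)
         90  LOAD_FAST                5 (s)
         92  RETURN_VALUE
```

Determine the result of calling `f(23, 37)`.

0

LOAD_CONST → push 3. Stack: [3]
LOAD_FAST b → push 37. Stack: [3, 37]
BINARY_OP ^ → 3 ^ 37 = 38. Stack: [38]
LOAD_FAST a → push 23. Stack: [38, 23]
BINARY_OP % → 38 % 23 = 15. Stack: [15]
STORE_FAST v → v=15. Stack: []
LOAD_FAST_LOAD_FAST a,v → push 23,15. Stack: [23, 15]
BINARY_OP - → 23 - 15 = 8. Stack: [8]
LOAD_CONST → push 12. Stack: [8, 12]
BINARY_OP % → 8 % 12 = 8. Stack: [8]
STORE_FAST z → z=8. Stack: []
LOAD_FAST_LOAD_FAST z,v → push 8,15. Stack: [8, 15]
COMPARE_OP bool(>) → 8 vs 15 = False. Stack: [False]
POP_JUMP_IF_FALSE → pop False; jump. Stack: []
LOAD_FAST_LOAD_FAST z,b → push 8,37. Stack: [8, 37]
BINARY_OP + → 8 + 37 = 45. Stack: [45]
STORE_FAST x → x=45. Stack: []
LOAD_FAST_LOAD_FAST v,b → push 15,37. Stack: [15, 37]
BINARY_OP // → 15 // 37 = 0. Stack: [0]
STORE_FAST s → s=0. Stack: []
LOAD_FAST s → push 0. Stack: [0]
RETURN_VALUE → return 0.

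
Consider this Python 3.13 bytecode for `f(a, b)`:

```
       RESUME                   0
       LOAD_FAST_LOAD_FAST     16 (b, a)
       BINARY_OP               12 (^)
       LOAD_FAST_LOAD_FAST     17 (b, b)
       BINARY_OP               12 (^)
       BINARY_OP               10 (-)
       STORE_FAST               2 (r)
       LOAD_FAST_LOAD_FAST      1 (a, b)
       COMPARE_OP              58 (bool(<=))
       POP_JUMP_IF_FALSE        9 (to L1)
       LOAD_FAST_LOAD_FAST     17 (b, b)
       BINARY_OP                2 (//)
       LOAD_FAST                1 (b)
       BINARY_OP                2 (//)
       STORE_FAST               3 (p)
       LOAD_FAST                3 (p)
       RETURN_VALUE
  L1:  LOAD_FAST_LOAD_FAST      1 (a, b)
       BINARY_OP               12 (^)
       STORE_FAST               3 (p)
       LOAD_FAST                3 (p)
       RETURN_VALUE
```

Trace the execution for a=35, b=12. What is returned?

LOAD_FAST_LOAD_FAST b,a → push 12,35. Stack: [12, 35]
BINARY_OP ^ → 12 ^ 35 = 47. Stack: [47]
LOAD_FAST_LOAD_FAST b,b → push 12,12. Stack: [47, 12, 12]
BINARY_OP ^ → 12 ^ 12 = 0. Stack: [47, 0]
BINARY_OP - → 47 - 0 = 47. Stack: [47]
STORE_FAST r → r=47. Stack: []
LOAD_FAST_LOAD_FAST a,b → push 35,12. Stack: [35, 12]
COMPARE_OP bool(<=) → 35 vs 12 = False. Stack: [False]
POP_JUMP_IF_FALSE → pop False; jump. Stack: []
LOAD_FAST_LOAD_FAST a,b → push 35,12. Stack: [35, 12]
BINARY_OP ^ → 35 ^ 12 = 47. Stack: [47]
STORE_FAST p → p=47. Stack: []
LOAD_FAST p → push 47. Stack: [47]
RETURN_VALUE → return 47.

47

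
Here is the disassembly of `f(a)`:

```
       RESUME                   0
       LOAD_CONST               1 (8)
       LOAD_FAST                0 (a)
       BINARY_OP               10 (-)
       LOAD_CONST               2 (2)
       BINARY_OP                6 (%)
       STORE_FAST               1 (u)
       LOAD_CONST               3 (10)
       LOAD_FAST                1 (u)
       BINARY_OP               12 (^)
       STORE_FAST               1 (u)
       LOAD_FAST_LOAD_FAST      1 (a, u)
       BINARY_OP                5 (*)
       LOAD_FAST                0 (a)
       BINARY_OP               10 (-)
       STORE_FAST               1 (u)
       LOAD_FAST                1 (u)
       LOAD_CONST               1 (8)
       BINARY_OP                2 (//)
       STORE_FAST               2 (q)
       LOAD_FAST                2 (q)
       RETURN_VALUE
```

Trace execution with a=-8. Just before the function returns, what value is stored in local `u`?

-72

LOAD_CONST → push 8. Stack: [8]
LOAD_FAST a → push -8. Stack: [8, -8]
BINARY_OP - → 8 - -8 = 16. Stack: [16]
LOAD_CONST → push 2. Stack: [16, 2]
BINARY_OP % → 16 % 2 = 0. Stack: [0]
STORE_FAST u → u=0. Stack: []
LOAD_CONST → push 10. Stack: [10]
LOAD_FAST u → push 0. Stack: [10, 0]
BINARY_OP ^ → 10 ^ 0 = 10. Stack: [10]
STORE_FAST u → u=10. Stack: []
LOAD_FAST_LOAD_FAST a,u → push -8,10. Stack: [-8, 10]
BINARY_OP * → -8 * 10 = -80. Stack: [-80]
LOAD_FAST a → push -8. Stack: [-80, -8]
BINARY_OP - → -80 - -8 = -72. Stack: [-72]
STORE_FAST u → u=-72. Stack: []
LOAD_FAST u → push -72. Stack: [-72]
LOAD_CONST → push 8. Stack: [-72, 8]
BINARY_OP // → -72 // 8 = -9. Stack: [-9]
STORE_FAST q → q=-9. Stack: []
LOAD_FAST q → push -9. Stack: [-9]
RETURN_VALUE → return -9.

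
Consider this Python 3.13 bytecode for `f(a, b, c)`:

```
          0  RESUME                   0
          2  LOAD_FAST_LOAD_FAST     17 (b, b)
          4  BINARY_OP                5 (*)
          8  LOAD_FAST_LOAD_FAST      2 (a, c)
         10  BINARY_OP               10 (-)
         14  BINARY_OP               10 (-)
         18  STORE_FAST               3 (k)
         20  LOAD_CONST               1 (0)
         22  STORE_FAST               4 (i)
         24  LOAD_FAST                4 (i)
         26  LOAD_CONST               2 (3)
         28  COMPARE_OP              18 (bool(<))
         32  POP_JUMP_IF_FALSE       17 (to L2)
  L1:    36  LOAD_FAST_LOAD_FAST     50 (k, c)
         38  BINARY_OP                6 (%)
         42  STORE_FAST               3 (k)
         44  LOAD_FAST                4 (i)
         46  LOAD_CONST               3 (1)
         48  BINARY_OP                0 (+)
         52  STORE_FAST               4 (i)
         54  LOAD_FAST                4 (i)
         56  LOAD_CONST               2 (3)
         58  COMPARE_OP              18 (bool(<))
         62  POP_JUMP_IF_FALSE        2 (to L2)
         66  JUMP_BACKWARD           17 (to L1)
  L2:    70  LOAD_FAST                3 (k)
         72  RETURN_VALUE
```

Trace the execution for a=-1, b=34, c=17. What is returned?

1

LOAD_FAST_LOAD_FAST b,b → push 34,34. Stack: [34, 34]
BINARY_OP * → 34 * 34 = 1156. Stack: [1156]
LOAD_FAST_LOAD_FAST a,c → push -1,17. Stack: [1156, -1, 17]
BINARY_OP - → -1 - 17 = -18. Stack: [1156, -18]
BINARY_OP - → 1156 - -18 = 1174. Stack: [1174]
STORE_FAST k → k=1174. Stack: []
LOAD_CONST → push 0. Stack: [0]
STORE_FAST i → i=0. Stack: []
LOAD_FAST i → push 0. Stack: [0]
LOAD_CONST → push 3. Stack: [0, 3]
COMPARE_OP bool(<) → 0 vs 3 = True. Stack: [True]
POP_JUMP_IF_FALSE → pop True; no jump. Stack: []
LOAD_FAST_LOAD_FAST k,c → push 1174,17. Stack: [1174, 17]
BINARY_OP % → 1174 % 17 = 1. Stack: [1]
STORE_FAST k → k=1. Stack: []
LOAD_FAST i → push 0. Stack: [0]
LOAD_CONST → push 1. Stack: [0, 1]
BINARY_OP + → 0 + 1 = 1. Stack: [1]
STORE_FAST i → i=1. Stack: []
LOAD_FAST i → push 1. Stack: [1]
LOAD_CONST → push 3. Stack: [1, 3]
COMPARE_OP bool(<) → 1 vs 3 = True. Stack: [True]
POP_JUMP_IF_FALSE → pop True; no jump. Stack: []
LOAD_FAST_LOAD_FAST k,c → push 1,17. Stack: [1, 17]
BINARY_OP % → 1 % 17 = 1. Stack: [1]
STORE_FAST k → k=1. Stack: []
LOAD_FAST i → push 1. Stack: [1]
LOAD_CONST → push 1. Stack: [1, 1]
BINARY_OP + → 1 + 1 = 2. Stack: [2]
STORE_FAST i → i=2. Stack: []
LOAD_FAST i → push 2. Stack: [2]
LOAD_CONST → push 3. Stack: [2, 3]
COMPARE_OP bool(<) → 2 vs 3 = True. Stack: [True]
POP_JUMP_IF_FALSE → pop True; no jump. Stack: []
LOAD_FAST_LOAD_FAST k,c → push 1,17. Stack: [1, 17]
BINARY_OP % → 1 % 17 = 1. Stack: [1]
STORE_FAST k → k=1. Stack: []
LOAD_FAST i → push 2. Stack: [2]
LOAD_CONST → push 1. Stack: [2, 1]
BINARY_OP + → 2 + 1 = 3. Stack: [3]
STORE_FAST i → i=3. Stack: []
LOAD_FAST i → push 3. Stack: [3]
LOAD_CONST → push 3. Stack: [3, 3]
COMPARE_OP bool(<) → 3 vs 3 = False. Stack: [False]
POP_JUMP_IF_FALSE → pop False; jump. Stack: []
LOAD_FAST k → push 1. Stack: [1]
RETURN_VALUE → return 1.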